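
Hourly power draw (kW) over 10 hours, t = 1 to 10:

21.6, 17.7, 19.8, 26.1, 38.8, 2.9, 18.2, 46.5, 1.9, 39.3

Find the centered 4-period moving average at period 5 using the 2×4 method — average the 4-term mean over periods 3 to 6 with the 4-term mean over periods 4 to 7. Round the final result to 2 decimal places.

21.70

Sum over 3–6: 19.8 + 26.1 + 38.8 + 2.9 = 87.6
Sum over 4–7: 26.1 + 38.8 + 2.9 + 18.2 = 86.0
CMA at t=5 = (87.6 + 86.0) / (2·4) = 173.6 / 8 = 21.70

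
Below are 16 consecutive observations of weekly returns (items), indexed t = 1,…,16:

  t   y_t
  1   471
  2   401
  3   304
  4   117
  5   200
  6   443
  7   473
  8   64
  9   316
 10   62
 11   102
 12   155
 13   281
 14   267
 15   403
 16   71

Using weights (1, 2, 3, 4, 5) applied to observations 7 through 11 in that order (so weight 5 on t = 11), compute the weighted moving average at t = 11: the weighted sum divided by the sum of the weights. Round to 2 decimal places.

153.80

Weighted sum: 1·473 + 2·64 + 3·316 + 4·62 + 5·102 = 473 + 128 + 948 + 248 + 510 = 2307
Weight total: 1 + 2 + 3 + 4 + 5 = 15
WMA = 2307 / 15 = 153.80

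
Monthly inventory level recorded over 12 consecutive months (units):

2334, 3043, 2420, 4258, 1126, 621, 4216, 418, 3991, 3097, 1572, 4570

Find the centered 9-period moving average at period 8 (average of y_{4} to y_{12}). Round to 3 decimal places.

2652.111

Sum of periods 4–12: 4258 + 1126 + 621 + 4216 + 418 + 3991 + 3097 + 1572 + 4570 = 23869
Divide by 9: 23869 / 9 = 2652.111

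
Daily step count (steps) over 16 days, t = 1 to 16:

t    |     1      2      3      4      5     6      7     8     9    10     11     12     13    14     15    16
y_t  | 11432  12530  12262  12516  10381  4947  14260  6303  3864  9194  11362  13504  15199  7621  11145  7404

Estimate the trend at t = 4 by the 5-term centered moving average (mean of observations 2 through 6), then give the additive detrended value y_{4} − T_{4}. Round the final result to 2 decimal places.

Trend T_4 = (12530 + 12262 + 12516 + 10381 + 4947) / 5 = 52636/5 = 10527.2000
Detrended value: 12516 − 10527.2000 = 1988.80

1988.80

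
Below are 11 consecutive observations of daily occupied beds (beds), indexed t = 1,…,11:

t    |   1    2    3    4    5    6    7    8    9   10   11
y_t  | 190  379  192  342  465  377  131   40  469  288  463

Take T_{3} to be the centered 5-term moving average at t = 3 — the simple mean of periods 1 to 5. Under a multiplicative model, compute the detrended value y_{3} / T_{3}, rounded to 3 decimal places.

0.612

Trend T_3 = (190 + 379 + 192 + 342 + 465) / 5 = 1568/5 = 313.60000
Ratio to trend: 192 / 313.60000 = 0.612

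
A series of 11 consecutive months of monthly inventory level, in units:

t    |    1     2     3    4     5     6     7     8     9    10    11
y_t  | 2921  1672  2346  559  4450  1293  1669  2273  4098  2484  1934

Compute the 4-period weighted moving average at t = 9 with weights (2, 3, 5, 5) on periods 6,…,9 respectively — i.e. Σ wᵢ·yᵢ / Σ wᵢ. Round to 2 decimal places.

Weighted sum: 2·1293 + 3·1669 + 5·2273 + 5·4098 = 2586 + 5007 + 11365 + 20490 = 39448
Weight total: 2 + 3 + 5 + 5 = 15
WMA = 39448 / 15 = 2629.87

2629.87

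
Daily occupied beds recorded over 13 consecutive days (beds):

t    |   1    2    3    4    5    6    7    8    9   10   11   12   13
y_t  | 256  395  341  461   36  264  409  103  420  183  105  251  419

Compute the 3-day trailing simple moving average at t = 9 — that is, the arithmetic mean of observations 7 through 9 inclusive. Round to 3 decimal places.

310.667

Sum of periods 7–9: 409 + 103 + 420 = 932
Divide by 3: 932 / 3 = 310.667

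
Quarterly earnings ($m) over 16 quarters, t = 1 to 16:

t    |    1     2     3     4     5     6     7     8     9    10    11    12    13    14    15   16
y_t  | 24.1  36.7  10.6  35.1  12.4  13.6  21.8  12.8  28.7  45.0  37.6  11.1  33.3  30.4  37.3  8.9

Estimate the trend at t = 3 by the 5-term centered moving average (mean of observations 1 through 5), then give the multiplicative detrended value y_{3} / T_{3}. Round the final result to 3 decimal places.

0.446

Trend T_3 = (24.1 + 36.7 + 10.6 + 35.1 + 12.4) / 5 = 118.9/5 = 23.78000
Ratio to trend: 10.6 / 23.78000 = 0.446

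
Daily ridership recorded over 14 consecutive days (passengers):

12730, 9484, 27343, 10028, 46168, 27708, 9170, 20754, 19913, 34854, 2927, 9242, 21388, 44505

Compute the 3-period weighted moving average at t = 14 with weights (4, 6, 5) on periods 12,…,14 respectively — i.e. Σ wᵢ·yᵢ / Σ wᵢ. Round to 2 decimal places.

25854.73

Weighted sum: 4·9242 + 6·21388 + 5·44505 = 36968 + 128328 + 222525 = 387821
Weight total: 4 + 6 + 5 = 15
WMA = 387821 / 15 = 25854.73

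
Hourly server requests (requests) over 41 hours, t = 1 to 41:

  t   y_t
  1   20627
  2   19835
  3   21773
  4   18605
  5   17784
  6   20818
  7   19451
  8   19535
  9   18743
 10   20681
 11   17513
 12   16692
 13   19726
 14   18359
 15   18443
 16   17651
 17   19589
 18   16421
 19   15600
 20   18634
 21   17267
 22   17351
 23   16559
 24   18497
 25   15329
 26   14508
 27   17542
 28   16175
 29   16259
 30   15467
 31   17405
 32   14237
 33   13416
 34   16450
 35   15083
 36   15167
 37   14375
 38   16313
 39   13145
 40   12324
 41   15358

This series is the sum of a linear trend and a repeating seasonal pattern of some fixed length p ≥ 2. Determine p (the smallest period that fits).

First differences y_{t+1} − y_t: -792, 1938, -3168, -821, 3034, -1367, 84, -792, 1938, -3168, -821, 3034, -1367, 84, -792, 1938, …
The difference pattern repeats every 7 terms and not for any smaller step, so p = 7.

7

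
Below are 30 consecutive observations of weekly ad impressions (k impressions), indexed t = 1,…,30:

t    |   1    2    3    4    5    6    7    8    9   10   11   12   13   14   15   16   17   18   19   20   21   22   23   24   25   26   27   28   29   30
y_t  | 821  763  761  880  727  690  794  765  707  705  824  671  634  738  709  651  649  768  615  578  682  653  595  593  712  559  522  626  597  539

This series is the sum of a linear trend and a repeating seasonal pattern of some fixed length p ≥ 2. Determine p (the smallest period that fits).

7

First differences y_{t+1} − y_t: -58, -2, 119, -153, -37, 104, -29, -58, -2, 119, -153, -37, 104, -29, -58, -2, …
The difference pattern repeats every 7 terms and not for any smaller step, so p = 7.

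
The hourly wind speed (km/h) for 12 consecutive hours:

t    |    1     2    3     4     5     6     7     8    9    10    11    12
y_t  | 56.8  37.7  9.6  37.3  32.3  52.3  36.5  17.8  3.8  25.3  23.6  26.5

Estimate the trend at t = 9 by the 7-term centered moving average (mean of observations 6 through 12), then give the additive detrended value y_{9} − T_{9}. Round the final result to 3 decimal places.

-22.743

Trend T_9 = (52.3 + 36.5 + 17.8 + 3.8 + 25.3 + 23.6 + 26.5) / 7 = 185.8/7 = 26.54286
Detrended value: 3.8 − 26.54286 = -22.743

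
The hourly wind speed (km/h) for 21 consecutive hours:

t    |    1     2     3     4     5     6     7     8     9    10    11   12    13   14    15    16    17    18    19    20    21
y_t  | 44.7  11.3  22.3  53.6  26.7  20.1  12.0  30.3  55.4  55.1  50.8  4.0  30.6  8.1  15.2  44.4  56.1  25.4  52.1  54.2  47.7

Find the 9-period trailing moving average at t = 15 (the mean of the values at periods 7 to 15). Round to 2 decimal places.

29.06

Sum of periods 7–15: 12.0 + 30.3 + 55.4 + 55.1 + 50.8 + 4.0 + 30.6 + 8.1 + 15.2 = 261.5
Divide by 9: 261.5 / 9 = 29.06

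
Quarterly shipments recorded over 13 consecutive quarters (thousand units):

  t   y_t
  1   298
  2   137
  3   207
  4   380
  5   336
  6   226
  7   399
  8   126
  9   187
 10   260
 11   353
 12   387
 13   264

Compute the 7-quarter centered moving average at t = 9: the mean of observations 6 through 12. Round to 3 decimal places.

276.857

Sum of periods 6–12: 226 + 399 + 126 + 187 + 260 + 353 + 387 = 1938
Divide by 7: 1938 / 7 = 276.857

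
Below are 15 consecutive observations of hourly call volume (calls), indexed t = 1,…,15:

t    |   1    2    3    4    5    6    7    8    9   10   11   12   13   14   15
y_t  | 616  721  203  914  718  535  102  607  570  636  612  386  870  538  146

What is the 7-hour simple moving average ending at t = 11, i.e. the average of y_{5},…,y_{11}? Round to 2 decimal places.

Sum of periods 5–11: 718 + 535 + 102 + 607 + 570 + 636 + 612 = 3780
Divide by 7: 3780 / 7 = 540.00

540.00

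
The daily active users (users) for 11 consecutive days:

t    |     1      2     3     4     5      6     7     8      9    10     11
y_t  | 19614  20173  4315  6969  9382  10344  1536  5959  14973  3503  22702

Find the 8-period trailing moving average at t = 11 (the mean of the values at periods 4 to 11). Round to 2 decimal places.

9421.00

Sum of periods 4–11: 6969 + 9382 + 10344 + 1536 + 5959 + 14973 + 3503 + 22702 = 75368
Divide by 8: 75368 / 8 = 9421.00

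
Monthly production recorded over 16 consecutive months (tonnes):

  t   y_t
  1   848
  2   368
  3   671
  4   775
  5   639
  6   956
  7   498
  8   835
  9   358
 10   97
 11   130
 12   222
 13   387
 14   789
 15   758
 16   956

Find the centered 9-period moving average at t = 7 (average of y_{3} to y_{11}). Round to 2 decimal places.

Sum of periods 3–11: 671 + 775 + 639 + 956 + 498 + 835 + 358 + 97 + 130 = 4959
Divide by 9: 4959 / 9 = 551.00

551.00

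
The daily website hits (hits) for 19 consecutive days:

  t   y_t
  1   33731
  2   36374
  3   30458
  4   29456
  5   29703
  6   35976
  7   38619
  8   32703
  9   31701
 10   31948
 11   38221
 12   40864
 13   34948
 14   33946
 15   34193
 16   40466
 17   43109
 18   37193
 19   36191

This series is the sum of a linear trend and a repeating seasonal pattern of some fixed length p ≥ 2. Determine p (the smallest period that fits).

First differences y_{t+1} − y_t: 2643, -5916, -1002, 247, 6273, 2643, -5916, -1002, 247, 6273, 2643, -5916, …
The difference pattern repeats every 5 terms and not for any smaller step, so p = 5.

5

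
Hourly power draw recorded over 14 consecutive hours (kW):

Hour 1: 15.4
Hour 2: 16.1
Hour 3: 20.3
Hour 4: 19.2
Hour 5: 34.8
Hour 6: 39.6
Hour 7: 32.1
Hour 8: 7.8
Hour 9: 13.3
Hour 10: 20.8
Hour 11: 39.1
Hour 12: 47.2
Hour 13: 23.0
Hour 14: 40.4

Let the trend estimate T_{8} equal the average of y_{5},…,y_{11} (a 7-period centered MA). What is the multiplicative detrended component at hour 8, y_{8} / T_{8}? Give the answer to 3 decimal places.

Trend T_8 = (34.8 + 39.6 + 32.1 + 7.8 + 13.3 + 20.8 + 39.1) / 7 = 187.5/7 = 26.78571
Ratio to trend: 7.8 / 26.78571 = 0.291

0.291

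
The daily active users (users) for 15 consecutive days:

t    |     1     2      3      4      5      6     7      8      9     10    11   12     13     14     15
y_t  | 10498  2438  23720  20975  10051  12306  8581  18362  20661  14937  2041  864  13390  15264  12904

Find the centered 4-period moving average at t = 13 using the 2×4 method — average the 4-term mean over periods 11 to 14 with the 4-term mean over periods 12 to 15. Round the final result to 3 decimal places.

Sum over 11–14: 2041 + 864 + 13390 + 15264 = 31559
Sum over 12–15: 864 + 13390 + 15264 + 12904 = 42422
CMA at t=13 = (31559 + 42422) / (2·4) = 73981 / 8 = 9247.625

9247.625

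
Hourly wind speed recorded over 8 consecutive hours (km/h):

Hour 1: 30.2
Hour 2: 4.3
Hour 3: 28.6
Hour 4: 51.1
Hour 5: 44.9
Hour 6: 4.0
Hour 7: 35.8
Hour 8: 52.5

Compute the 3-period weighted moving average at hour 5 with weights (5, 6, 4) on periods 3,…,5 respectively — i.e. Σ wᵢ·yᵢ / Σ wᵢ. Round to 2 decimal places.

41.95

Weighted sum: 5·28.6 + 6·51.1 + 4·44.9 = 143.0 + 306.6 + 179.6 = 629.2
Weight total: 5 + 6 + 4 = 15
WMA = 629.2 / 15 = 41.95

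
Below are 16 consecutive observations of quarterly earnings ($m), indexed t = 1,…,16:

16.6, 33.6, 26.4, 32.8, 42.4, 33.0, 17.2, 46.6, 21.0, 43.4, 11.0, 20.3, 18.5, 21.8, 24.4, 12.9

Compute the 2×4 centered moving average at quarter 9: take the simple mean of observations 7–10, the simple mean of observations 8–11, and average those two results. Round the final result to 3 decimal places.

Sum over 7–10: 17.2 + 46.6 + 21.0 + 43.4 = 128.2
Sum over 8–11: 46.6 + 21.0 + 43.4 + 11.0 = 122.0
CMA at t=9 = (128.2 + 122.0) / (2·4) = 250.2 / 8 = 31.275

31.275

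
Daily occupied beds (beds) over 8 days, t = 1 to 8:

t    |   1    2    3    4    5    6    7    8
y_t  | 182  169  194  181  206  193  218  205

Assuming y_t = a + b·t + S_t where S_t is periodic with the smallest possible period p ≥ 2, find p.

2

First differences y_{t+1} − y_t: -13, 25, -13, 25, -13, 25, …
The difference pattern repeats every 2 terms and not for any smaller step, so p = 2.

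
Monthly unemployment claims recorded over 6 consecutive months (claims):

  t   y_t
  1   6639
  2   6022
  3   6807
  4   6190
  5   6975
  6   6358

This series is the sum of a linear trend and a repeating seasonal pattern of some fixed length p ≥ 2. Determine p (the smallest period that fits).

2

First differences y_{t+1} − y_t: -617, 785, -617, 785, -617, …
The difference pattern repeats every 2 terms and not for any smaller step, so p = 2.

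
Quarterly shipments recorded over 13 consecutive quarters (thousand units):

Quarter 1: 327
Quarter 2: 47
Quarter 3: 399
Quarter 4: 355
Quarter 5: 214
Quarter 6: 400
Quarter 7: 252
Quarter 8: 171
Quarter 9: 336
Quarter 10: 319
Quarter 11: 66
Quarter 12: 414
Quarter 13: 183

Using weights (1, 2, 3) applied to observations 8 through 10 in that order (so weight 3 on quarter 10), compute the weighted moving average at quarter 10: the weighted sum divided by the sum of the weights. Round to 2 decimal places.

Weighted sum: 1·171 + 2·336 + 3·319 = 171 + 672 + 957 = 1800
Weight total: 1 + 2 + 3 = 6
WMA = 1800 / 6 = 300.00

300.00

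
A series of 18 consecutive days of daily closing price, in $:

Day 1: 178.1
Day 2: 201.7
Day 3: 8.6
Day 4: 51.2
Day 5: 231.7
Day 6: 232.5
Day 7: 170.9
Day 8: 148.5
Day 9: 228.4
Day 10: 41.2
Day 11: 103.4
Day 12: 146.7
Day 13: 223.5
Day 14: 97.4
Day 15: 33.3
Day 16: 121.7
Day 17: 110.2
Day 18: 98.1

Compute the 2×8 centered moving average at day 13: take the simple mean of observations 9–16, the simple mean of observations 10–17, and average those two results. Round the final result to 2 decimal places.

Sum over 9–16: 228.4 + 41.2 + 103.4 + 146.7 + 223.5 + 97.4 + 33.3 + 121.7 = 995.6
Sum over 10–17: 41.2 + 103.4 + 146.7 + 223.5 + 97.4 + 33.3 + 121.7 + 110.2 = 877.4
CMA at t=13 = (995.6 + 877.4) / (2·8) = 1873.0 / 16 = 117.06

117.06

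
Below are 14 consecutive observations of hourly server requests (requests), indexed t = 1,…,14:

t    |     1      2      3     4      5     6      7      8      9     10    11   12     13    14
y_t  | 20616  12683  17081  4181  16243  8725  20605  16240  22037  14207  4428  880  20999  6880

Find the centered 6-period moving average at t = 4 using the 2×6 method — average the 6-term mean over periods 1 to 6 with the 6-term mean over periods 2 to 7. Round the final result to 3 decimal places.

13253.917

Sum over 1–6: 20616 + 12683 + 17081 + 4181 + 16243 + 8725 = 79529
Sum over 2–7: 12683 + 17081 + 4181 + 16243 + 8725 + 20605 = 79518
CMA at t=4 = (79529 + 79518) / (2·6) = 159047 / 12 = 13253.917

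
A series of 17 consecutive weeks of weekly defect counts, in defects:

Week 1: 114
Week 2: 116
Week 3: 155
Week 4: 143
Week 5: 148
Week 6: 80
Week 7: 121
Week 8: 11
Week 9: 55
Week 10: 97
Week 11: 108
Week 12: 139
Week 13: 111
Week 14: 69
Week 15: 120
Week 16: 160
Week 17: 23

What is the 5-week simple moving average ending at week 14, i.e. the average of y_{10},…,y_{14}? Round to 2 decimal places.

104.80

Sum of periods 10–14: 97 + 108 + 139 + 111 + 69 = 524
Divide by 5: 524 / 5 = 104.80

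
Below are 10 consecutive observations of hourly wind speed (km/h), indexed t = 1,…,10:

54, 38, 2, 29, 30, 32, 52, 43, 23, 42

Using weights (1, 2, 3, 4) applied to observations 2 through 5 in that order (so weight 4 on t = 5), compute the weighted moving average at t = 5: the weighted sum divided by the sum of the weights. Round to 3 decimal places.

Weighted sum: 1·38 + 2·2 + 3·29 + 4·30 = 38 + 4 + 87 + 120 = 249
Weight total: 1 + 2 + 3 + 4 = 10
WMA = 249 / 10 = 24.900

24.900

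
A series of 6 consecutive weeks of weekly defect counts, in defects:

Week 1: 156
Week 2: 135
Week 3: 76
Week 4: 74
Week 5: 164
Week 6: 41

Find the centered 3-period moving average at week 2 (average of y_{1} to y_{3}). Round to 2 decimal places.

Sum of periods 1–3: 156 + 135 + 76 = 367
Divide by 3: 367 / 3 = 122.33

122.33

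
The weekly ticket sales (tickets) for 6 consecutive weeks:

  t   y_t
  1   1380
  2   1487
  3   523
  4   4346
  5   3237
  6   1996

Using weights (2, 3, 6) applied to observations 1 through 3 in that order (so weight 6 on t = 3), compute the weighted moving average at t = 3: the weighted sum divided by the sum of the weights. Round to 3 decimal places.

Weighted sum: 2·1380 + 3·1487 + 6·523 = 2760 + 4461 + 3138 = 10359
Weight total: 2 + 3 + 6 = 11
WMA = 10359 / 11 = 941.727

941.727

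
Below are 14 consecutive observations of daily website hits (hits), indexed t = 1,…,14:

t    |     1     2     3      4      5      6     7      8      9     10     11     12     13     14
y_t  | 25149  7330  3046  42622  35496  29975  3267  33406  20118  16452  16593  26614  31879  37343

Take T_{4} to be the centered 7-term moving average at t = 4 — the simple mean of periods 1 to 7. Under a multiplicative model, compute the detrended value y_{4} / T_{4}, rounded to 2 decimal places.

Trend T_4 = (25149 + 7330 + 3046 + 42622 + 35496 + 29975 + 3267) / 7 = 146885/7 = 20983.5714
Ratio to trend: 42622 / 20983.5714 = 2.03

2.03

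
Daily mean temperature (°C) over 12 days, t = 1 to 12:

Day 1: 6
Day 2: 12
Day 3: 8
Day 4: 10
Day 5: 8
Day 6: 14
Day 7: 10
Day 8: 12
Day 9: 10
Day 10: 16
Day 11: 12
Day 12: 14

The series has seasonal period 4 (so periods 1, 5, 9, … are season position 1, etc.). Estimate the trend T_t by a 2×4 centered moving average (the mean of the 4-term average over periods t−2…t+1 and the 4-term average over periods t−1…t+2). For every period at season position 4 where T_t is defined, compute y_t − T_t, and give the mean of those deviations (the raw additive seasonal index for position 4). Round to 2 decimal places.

0.25

Season position 4 occurs at t = 4, 8 (where T_t is defined).
t=4: T_4 = 9.7500; y_4 − T_4 = 10 − 9.7500 = 0.2500
t=8: T_8 = 11.7500; y_8 − T_8 = 12 − 11.7500 = 0.2500
Mean deviation: (0.2500 + 0.2500) / 2 = 0.25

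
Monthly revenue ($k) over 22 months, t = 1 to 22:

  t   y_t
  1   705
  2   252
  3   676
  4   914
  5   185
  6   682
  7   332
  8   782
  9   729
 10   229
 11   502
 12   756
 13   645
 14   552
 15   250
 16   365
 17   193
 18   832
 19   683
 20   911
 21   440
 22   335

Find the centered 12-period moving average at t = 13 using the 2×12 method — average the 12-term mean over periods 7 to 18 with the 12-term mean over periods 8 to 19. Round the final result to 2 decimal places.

Sum over 7–18: 332 + 782 + 729 + 229 + 502 + 756 + 645 + 552 + 250 + 365 + 193 + 832 = 6167
Sum over 8–19: 782 + 729 + 229 + 502 + 756 + 645 + 552 + 250 + 365 + 193 + 832 + 683 = 6518
CMA at t=13 = (6167 + 6518) / (2·12) = 12685 / 24 = 528.54

528.54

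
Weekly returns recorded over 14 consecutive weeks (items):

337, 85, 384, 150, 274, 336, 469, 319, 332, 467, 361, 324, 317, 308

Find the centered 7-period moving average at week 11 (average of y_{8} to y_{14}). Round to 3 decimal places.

346.857

Sum of periods 8–14: 319 + 332 + 467 + 361 + 324 + 317 + 308 = 2428
Divide by 7: 2428 / 7 = 346.857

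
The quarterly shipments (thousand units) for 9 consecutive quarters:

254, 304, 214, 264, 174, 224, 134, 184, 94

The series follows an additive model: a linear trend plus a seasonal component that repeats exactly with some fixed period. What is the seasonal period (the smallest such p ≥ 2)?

First differences y_{t+1} − y_t: 50, -90, 50, -90, 50, -90, …
The difference pattern repeats every 2 terms and not for any smaller step, so p = 2.

2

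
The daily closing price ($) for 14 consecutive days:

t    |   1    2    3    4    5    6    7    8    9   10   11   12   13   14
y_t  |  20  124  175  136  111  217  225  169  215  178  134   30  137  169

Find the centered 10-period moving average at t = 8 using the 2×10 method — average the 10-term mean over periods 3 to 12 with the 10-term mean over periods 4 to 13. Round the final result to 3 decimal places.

Sum over 3–12: 175 + 136 + 111 + 217 + 225 + 169 + 215 + 178 + 134 + 30 = 1590
Sum over 4–13: 136 + 111 + 217 + 225 + 169 + 215 + 178 + 134 + 30 + 137 = 1552
CMA at t=8 = (1590 + 1552) / (2·10) = 3142 / 20 = 157.100

157.100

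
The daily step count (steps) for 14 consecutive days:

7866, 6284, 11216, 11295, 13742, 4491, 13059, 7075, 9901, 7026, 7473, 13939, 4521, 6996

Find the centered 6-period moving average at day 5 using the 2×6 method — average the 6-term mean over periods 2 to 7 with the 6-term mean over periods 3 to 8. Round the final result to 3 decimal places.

Sum over 2–7: 6284 + 11216 + 11295 + 13742 + 4491 + 13059 = 60087
Sum over 3–8: 11216 + 11295 + 13742 + 4491 + 13059 + 7075 = 60878
CMA at t=5 = (60087 + 60878) / (2·6) = 120965 / 12 = 10080.417

10080.417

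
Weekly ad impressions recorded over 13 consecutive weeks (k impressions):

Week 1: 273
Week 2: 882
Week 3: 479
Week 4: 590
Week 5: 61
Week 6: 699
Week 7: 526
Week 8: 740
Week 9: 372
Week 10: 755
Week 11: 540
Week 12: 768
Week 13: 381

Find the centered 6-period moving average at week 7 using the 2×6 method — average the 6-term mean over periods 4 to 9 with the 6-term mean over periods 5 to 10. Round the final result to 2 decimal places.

Sum over 4–9: 590 + 61 + 699 + 526 + 740 + 372 = 2988
Sum over 5–10: 61 + 699 + 526 + 740 + 372 + 755 = 3153
CMA at t=7 = (2988 + 3153) / (2·6) = 6141 / 12 = 511.75

511.75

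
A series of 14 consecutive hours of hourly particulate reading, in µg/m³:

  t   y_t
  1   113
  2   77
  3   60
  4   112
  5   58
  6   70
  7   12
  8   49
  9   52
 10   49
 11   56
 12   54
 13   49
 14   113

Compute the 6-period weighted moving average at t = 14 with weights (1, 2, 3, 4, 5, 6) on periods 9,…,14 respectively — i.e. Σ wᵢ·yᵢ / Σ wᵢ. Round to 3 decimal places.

69.381

Weighted sum: 1·52 + 2·49 + 3·56 + 4·54 + 5·49 + 6·113 = 52 + 98 + 168 + 216 + 245 + 678 = 1457
Weight total: 1 + 2 + 3 + 4 + 5 + 6 = 21
WMA = 1457 / 21 = 69.381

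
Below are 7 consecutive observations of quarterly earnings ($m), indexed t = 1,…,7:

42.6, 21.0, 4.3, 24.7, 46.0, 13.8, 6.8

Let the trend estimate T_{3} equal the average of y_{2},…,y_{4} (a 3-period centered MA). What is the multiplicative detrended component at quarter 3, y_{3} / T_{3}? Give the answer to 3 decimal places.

Trend T_3 = (21.0 + 4.3 + 24.7) / 3 = 50.0/3 = 16.66667
Ratio to trend: 4.3 / 16.66667 = 0.258

0.258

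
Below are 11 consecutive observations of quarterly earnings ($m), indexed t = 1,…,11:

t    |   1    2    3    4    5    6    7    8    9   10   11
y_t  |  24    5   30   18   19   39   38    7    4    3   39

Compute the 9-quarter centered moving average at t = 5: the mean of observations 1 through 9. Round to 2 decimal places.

Sum of periods 1–9: 24 + 5 + 30 + 18 + 19 + 39 + 38 + 7 + 4 = 184
Divide by 9: 184 / 9 = 20.44

20.44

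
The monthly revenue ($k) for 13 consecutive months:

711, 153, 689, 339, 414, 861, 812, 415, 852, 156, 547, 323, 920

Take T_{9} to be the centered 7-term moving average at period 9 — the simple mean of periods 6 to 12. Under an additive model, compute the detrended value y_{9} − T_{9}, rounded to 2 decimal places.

285.43

Trend T_9 = (861 + 812 + 415 + 852 + 156 + 547 + 323) / 7 = 3966/7 = 566.5714
Detrended value: 852 − 566.5714 = 285.43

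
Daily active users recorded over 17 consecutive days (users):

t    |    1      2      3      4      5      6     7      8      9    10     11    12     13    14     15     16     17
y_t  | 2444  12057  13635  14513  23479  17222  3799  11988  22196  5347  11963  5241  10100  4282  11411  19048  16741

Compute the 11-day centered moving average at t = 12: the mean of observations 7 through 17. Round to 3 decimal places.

Sum of periods 7–17: 3799 + 11988 + 22196 + 5347 + 11963 + 5241 + 10100 + 4282 + 11411 + 19048 + 16741 = 122116
Divide by 11: 122116 / 11 = 11101.455

11101.455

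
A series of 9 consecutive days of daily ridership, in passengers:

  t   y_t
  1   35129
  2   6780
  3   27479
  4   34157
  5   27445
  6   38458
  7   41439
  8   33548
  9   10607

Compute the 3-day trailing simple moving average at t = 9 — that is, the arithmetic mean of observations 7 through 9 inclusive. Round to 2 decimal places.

Sum of periods 7–9: 41439 + 33548 + 10607 = 85594
Divide by 3: 85594 / 3 = 28531.33

28531.33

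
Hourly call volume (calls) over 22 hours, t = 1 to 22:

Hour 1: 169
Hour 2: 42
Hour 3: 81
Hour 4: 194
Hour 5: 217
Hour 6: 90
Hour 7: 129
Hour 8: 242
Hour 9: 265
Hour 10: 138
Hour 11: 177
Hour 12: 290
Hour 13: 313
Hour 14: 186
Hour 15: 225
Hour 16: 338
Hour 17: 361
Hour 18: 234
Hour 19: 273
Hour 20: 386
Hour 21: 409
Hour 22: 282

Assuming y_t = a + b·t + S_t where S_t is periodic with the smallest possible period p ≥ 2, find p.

First differences y_{t+1} − y_t: -127, 39, 113, 23, -127, 39, 113, 23, -127, 39, …
The difference pattern repeats every 4 terms and not for any smaller step, so p = 4.

4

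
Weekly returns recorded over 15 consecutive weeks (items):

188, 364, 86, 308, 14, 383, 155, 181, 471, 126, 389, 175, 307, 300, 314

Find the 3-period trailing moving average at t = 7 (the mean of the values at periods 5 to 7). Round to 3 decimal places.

Sum of periods 5–7: 14 + 383 + 155 = 552
Divide by 3: 552 / 3 = 184.000

184.000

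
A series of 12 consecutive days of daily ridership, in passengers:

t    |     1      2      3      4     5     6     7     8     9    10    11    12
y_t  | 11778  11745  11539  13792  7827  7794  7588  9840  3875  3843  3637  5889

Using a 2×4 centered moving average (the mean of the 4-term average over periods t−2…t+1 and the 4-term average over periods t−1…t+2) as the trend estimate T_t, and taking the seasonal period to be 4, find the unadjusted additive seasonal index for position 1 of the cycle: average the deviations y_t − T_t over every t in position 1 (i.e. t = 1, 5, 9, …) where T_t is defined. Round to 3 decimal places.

-1917.375

Season position 1 occurs at t = 5, 9 (where T_t is defined).
t=5: T_5 = 9744.12500; y_5 − T_5 = 7827 − 9744.12500 = -1917.12500
t=9: T_9 = 5792.62500; y_9 − T_9 = 3875 − 5792.62500 = -1917.62500
Mean deviation: (-1917.12500 + -1917.62500) / 2 = -1917.375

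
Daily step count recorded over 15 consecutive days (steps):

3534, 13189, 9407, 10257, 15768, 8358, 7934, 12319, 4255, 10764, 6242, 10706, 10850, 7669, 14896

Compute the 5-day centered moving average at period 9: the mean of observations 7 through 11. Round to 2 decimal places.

8302.80

Sum of periods 7–11: 7934 + 12319 + 4255 + 10764 + 6242 = 41514
Divide by 5: 41514 / 5 = 8302.80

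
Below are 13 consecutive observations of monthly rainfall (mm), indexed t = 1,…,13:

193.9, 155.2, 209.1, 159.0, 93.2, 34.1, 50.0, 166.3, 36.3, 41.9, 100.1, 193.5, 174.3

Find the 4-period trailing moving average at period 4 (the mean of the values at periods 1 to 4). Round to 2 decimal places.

Sum of periods 1–4: 193.9 + 155.2 + 209.1 + 159.0 = 717.2
Divide by 4: 717.2 / 4 = 179.30

179.30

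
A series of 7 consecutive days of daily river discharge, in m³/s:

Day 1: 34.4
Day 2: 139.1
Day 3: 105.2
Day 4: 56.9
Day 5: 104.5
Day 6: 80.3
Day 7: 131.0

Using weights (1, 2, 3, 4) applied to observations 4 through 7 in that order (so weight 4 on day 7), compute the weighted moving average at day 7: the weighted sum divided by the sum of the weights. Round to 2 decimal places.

103.08

Weighted sum: 1·56.9 + 2·104.5 + 3·80.3 + 4·131.0 = 56.9 + 209.0 + 240.9 + 524.0 = 1030.8
Weight total: 1 + 2 + 3 + 4 = 10
WMA = 1030.8 / 10 = 103.08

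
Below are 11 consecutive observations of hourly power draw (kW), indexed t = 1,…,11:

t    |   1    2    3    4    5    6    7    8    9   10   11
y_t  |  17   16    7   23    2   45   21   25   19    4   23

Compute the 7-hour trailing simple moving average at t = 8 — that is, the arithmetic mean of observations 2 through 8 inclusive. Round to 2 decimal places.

19.86

Sum of periods 2–8: 16 + 7 + 23 + 2 + 45 + 21 + 25 = 139
Divide by 7: 139 / 7 = 19.86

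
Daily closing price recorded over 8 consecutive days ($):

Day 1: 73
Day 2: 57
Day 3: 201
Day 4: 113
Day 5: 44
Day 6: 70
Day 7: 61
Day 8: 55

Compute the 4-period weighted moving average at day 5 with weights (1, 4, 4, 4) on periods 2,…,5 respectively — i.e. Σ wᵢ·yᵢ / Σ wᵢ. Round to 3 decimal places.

114.538

Weighted sum: 1·57 + 4·201 + 4·113 + 4·44 = 57 + 804 + 452 + 176 = 1489
Weight total: 1 + 4 + 4 + 4 = 13
WMA = 1489 / 13 = 114.538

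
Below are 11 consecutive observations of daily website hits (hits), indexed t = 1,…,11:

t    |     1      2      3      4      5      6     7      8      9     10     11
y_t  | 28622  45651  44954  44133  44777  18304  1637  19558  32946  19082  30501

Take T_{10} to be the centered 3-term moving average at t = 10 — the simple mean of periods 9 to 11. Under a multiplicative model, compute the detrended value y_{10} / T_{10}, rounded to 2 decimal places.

0.69

Trend T_10 = (32946 + 19082 + 30501) / 3 = 82529/3 = 27509.6667
Ratio to trend: 19082 / 27509.6667 = 0.69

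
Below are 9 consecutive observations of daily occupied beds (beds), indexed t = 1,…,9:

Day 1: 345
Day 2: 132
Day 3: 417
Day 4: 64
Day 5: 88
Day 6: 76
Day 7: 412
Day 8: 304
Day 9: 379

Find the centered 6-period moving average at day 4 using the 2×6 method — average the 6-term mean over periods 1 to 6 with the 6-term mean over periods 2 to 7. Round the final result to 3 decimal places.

Sum over 1–6: 345 + 132 + 417 + 64 + 88 + 76 = 1122
Sum over 2–7: 132 + 417 + 64 + 88 + 76 + 412 = 1189
CMA at t=4 = (1122 + 1189) / (2·6) = 2311 / 12 = 192.583

192.583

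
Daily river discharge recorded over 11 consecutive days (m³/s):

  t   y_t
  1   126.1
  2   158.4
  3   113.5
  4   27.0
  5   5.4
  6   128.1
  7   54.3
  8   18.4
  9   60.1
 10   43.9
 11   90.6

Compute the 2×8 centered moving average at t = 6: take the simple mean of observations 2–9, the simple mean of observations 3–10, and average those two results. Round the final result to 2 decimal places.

Sum over 2–9: 158.4 + 113.5 + 27.0 + 5.4 + 128.1 + 54.3 + 18.4 + 60.1 = 565.2
Sum over 3–10: 113.5 + 27.0 + 5.4 + 128.1 + 54.3 + 18.4 + 60.1 + 43.9 = 450.7
CMA at t=6 = (565.2 + 450.7) / (2·8) = 1015.9 / 16 = 63.49

63.49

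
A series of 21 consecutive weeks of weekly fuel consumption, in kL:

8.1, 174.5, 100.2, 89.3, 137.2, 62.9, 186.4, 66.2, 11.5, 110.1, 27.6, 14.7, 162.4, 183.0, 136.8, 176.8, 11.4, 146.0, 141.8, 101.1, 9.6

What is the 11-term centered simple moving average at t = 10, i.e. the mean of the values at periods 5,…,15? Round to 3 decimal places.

Sum of periods 5–15: 137.2 + 62.9 + 186.4 + 66.2 + 11.5 + 110.1 + 27.6 + 14.7 + 162.4 + 183.0 + 136.8 = 1098.8
Divide by 11: 1098.8 / 11 = 99.891

99.891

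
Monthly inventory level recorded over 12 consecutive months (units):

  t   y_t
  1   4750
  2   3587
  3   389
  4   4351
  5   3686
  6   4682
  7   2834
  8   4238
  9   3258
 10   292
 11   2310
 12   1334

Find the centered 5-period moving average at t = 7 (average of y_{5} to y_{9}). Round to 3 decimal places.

3739.600

Sum of periods 5–9: 3686 + 4682 + 2834 + 4238 + 3258 = 18698
Divide by 5: 18698 / 5 = 3739.600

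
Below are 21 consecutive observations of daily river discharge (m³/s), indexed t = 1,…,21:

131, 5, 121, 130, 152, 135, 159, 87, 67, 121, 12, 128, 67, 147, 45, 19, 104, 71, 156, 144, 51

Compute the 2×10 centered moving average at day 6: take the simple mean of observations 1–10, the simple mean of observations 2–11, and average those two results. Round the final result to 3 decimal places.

104.850

Sum over 1–10: 131 + 5 + 121 + 130 + 152 + 135 + 159 + 87 + 67 + 121 = 1108
Sum over 2–11: 5 + 121 + 130 + 152 + 135 + 159 + 87 + 67 + 121 + 12 = 989
CMA at t=6 = (1108 + 989) / (2·10) = 2097 / 20 = 104.850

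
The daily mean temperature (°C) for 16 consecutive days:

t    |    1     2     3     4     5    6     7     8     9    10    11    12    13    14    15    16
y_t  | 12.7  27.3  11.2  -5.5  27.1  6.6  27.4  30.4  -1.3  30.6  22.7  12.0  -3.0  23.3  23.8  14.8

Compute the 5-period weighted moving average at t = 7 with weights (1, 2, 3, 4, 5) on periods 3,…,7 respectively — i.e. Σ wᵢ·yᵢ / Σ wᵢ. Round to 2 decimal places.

Weighted sum: 1·11.2 + 2·-5.5 + 3·27.1 + 4·6.6 + 5·27.4 = 11.2 + -11.0 + 81.3 + 26.4 + 137.0 = 244.9
Weight total: 1 + 2 + 3 + 4 + 5 = 15
WMA = 244.9 / 15 = 16.33

16.33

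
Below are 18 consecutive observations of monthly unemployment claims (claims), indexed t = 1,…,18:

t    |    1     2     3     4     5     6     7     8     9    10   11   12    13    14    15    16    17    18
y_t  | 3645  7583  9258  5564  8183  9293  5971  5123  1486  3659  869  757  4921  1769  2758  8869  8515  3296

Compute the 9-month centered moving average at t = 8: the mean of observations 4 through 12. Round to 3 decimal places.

Sum of periods 4–12: 5564 + 8183 + 9293 + 5971 + 5123 + 1486 + 3659 + 869 + 757 = 40905
Divide by 9: 40905 / 9 = 4545.000

4545.000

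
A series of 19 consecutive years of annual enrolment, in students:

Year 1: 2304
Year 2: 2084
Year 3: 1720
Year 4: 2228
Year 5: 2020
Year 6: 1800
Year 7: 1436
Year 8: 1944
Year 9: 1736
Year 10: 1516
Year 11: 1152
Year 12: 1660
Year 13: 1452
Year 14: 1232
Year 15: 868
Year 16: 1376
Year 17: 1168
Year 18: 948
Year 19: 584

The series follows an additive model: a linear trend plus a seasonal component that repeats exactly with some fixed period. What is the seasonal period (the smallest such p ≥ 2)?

First differences y_{t+1} − y_t: -220, -364, 508, -208, -220, -364, 508, -208, -220, -364, …
The difference pattern repeats every 4 terms and not for any smaller step, so p = 4.

4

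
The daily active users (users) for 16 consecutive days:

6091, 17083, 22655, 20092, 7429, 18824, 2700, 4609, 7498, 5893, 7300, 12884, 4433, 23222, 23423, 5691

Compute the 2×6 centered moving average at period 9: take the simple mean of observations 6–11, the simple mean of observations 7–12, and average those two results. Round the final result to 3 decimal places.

Sum over 6–11: 18824 + 2700 + 4609 + 7498 + 5893 + 7300 = 46824
Sum over 7–12: 2700 + 4609 + 7498 + 5893 + 7300 + 12884 = 40884
CMA at t=9 = (46824 + 40884) / (2·6) = 87708 / 12 = 7309.000

7309.000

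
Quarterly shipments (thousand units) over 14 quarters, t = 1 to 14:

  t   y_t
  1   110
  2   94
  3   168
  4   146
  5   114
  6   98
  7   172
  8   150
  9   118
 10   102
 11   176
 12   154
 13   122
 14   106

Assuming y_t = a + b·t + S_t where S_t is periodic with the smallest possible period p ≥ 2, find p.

4

First differences y_{t+1} − y_t: -16, 74, -22, -32, -16, 74, -22, -32, -16, 74, …
The difference pattern repeats every 4 terms and not for any smaller step, so p = 4.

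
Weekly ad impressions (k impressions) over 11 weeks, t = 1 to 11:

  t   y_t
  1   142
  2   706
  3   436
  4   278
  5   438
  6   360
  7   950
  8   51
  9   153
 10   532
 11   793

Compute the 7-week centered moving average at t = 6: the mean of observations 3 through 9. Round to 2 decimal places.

380.86

Sum of periods 3–9: 436 + 278 + 438 + 360 + 950 + 51 + 153 = 2666
Divide by 7: 2666 / 7 = 380.86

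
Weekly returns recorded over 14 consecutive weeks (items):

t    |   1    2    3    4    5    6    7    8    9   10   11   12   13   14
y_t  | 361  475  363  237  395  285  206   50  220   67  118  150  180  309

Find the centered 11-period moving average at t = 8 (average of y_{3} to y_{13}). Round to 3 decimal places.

206.455

Sum of periods 3–13: 363 + 237 + 395 + 285 + 206 + 50 + 220 + 67 + 118 + 150 + 180 = 2271
Divide by 11: 2271 / 11 = 206.455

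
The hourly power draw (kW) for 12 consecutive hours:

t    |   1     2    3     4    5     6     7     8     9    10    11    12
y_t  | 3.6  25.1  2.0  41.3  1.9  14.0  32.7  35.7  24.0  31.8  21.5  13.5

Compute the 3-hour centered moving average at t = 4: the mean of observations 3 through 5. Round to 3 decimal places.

Sum of periods 3–5: 2.0 + 41.3 + 1.9 = 45.2
Divide by 3: 45.2 / 3 = 15.067

15.067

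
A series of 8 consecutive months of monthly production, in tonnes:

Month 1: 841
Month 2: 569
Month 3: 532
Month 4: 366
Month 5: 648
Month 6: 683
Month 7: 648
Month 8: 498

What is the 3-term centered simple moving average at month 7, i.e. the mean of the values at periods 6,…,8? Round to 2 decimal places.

Sum of periods 6–8: 683 + 648 + 498 = 1829
Divide by 3: 1829 / 3 = 609.67

609.67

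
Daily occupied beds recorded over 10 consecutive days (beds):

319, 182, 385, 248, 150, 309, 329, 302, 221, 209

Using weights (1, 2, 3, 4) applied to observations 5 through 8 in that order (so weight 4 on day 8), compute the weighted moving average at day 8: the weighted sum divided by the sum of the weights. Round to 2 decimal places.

296.30

Weighted sum: 1·150 + 2·309 + 3·329 + 4·302 = 150 + 618 + 987 + 1208 = 2963
Weight total: 1 + 2 + 3 + 4 = 10
WMA = 2963 / 10 = 296.30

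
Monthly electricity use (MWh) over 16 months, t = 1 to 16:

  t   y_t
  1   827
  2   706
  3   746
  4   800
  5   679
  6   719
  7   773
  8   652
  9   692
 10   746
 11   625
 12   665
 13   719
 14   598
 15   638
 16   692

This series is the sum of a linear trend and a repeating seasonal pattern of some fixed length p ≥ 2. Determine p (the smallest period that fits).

First differences y_{t+1} − y_t: -121, 40, 54, -121, 40, 54, -121, 40, …
The difference pattern repeats every 3 terms and not for any smaller step, so p = 3.

3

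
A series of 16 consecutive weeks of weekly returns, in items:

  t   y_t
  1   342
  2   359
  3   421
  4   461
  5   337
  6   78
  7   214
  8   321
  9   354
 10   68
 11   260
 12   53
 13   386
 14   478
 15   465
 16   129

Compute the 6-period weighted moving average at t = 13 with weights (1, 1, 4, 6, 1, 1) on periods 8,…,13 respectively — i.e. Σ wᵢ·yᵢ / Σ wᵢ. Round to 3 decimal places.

210.429

Weighted sum: 1·321 + 1·354 + 4·68 + 6·260 + 1·53 + 1·386 = 321 + 354 + 272 + 1560 + 53 + 386 = 2946
Weight total: 1 + 1 + 4 + 6 + 1 + 1 = 14
WMA = 2946 / 14 = 210.429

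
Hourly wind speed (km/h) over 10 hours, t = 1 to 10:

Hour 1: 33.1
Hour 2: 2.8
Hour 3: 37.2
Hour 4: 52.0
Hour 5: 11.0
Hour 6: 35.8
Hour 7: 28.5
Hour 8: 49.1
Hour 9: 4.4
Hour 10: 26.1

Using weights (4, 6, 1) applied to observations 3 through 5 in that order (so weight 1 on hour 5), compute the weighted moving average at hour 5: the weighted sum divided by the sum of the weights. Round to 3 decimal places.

42.891

Weighted sum: 4·37.2 + 6·52.0 + 1·11.0 = 148.8 + 312.0 + 11.0 = 471.8
Weight total: 4 + 6 + 1 = 11
WMA = 471.8 / 11 = 42.891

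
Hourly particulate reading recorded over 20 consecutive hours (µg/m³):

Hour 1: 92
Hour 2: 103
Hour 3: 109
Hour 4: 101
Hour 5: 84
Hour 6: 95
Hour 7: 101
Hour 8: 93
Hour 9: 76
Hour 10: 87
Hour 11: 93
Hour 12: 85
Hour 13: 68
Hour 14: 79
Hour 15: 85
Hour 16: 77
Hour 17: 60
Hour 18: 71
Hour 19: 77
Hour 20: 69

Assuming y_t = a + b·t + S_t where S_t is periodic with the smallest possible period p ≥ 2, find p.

First differences y_{t+1} − y_t: 11, 6, -8, -17, 11, 6, -8, -17, 11, 6, …
The difference pattern repeats every 4 terms and not for any smaller step, so p = 4.

4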